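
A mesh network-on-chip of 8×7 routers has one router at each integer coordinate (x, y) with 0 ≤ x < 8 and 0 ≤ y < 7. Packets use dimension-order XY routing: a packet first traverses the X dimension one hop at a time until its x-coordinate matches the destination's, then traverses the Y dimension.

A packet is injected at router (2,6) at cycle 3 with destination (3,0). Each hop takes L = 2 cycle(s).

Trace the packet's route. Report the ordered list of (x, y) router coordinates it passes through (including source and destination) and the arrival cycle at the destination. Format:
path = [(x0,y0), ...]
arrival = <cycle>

hop 0: (2,6) @ cyc 3
hop 1: (3,6) @ cyc 5  [E]
hop 2: (3,5) @ cyc 7  [S]
hop 3: (3,4) @ cyc 9  [S]
hop 4: (3,3) @ cyc 11  [S]
hop 5: (3,2) @ cyc 13  [S]
hop 6: (3,1) @ cyc 15  [S]
hop 7: (3,0) @ cyc 17  [S]

path = [(2,6), (3,6), (3,5), (3,4), (3,3), (3,2), (3,1), (3,0)]
arrival = 17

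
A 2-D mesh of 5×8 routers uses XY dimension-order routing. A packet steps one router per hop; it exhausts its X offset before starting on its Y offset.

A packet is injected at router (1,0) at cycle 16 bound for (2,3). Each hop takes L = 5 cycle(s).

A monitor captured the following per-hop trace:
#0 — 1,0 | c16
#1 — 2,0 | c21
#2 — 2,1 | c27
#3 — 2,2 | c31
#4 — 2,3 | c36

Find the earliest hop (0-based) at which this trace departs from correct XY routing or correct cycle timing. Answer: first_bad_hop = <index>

  1: Δx=+1 Δy=+0 Δt=5 [ok]
  2: Δx=+0 Δy=+1 Δt=6 [BAD: Δcyc=6≠L]

first_bad_hop = 2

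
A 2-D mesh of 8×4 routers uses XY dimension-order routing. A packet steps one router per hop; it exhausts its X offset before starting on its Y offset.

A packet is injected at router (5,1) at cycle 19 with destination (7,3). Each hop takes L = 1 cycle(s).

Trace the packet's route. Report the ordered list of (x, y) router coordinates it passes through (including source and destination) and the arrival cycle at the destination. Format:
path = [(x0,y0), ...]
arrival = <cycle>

[0] x=5 y=1 t=19
[1] x=6 y=1 t=20 →E
[2] x=7 y=1 t=21 →E
[3] x=7 y=2 t=22 →N
[4] x=7 y=3 t=23 →N

path = [(5,1), (6,1), (7,1), (7,2), (7,3)]
arrival = 23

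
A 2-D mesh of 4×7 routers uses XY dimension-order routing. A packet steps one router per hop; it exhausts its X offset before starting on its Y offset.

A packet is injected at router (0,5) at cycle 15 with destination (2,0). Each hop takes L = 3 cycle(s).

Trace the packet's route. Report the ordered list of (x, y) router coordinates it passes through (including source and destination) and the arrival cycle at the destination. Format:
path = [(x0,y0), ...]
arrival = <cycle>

hop 0: (0,5) @ cyc 15
hop 1: (1,5) @ cyc 18  [E]
hop 2: (2,5) @ cyc 21  [E]
hop 3: (2,4) @ cyc 24  [S]
hop 4: (2,3) @ cyc 27  [S]
hop 5: (2,2) @ cyc 30  [S]
hop 6: (2,1) @ cyc 33  [S]
hop 7: (2,0) @ cyc 36  [S]

path = [(0,5), (1,5), (2,5), (2,4), (2,3), (2,2), (2,1), (2,0)]
arrival = 36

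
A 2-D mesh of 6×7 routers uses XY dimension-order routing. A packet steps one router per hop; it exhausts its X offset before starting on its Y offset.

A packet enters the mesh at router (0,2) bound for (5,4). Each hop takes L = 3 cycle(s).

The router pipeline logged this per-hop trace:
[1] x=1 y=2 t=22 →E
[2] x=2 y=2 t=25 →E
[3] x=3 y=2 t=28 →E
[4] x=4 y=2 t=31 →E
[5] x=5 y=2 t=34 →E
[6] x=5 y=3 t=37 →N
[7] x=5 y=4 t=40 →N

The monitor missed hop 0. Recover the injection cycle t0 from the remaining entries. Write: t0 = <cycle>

t0 = 19

The first recorded entry is hop 1 at cycle 22.
So t0 = 22 − 1·3 = 19.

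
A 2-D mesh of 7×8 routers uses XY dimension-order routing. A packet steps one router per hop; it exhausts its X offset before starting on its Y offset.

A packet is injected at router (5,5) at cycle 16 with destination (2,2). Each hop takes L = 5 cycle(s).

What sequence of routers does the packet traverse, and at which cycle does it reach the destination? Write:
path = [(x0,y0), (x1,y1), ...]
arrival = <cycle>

  0. router=(5,5) cycle=16 (inject)
  1. router=(4,5) cycle=21 dir=W
  2. router=(3,5) cycle=26 dir=W
  3. router=(2,5) cycle=31 dir=W
  4. router=(2,4) cycle=36 dir=S
  5. router=(2,3) cycle=41 dir=S
  6. router=(2,2) cycle=46 dir=S

path = [(5,5), (4,5), (3,5), (2,5), (2,4), (2,3), (2,2)]
arrival = 46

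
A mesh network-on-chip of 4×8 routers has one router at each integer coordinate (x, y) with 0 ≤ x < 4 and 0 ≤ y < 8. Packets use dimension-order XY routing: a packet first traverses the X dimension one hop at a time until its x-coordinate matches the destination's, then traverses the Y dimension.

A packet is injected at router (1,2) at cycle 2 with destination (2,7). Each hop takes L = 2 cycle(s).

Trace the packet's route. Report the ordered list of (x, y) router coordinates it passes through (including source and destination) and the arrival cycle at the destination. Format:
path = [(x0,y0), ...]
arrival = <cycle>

path = [(1,2), (2,2), (2,3), (2,4), (2,5), (2,6), (2,7)]
arrival = 14

src (1,2)  cyc=2
E→(2,2)  cyc=4
N→(2,3)  cyc=6
N→(2,4)  cyc=8
N→(2,5)  cyc=10
N→(2,6)  cyc=12
N→(2,7)  cyc=14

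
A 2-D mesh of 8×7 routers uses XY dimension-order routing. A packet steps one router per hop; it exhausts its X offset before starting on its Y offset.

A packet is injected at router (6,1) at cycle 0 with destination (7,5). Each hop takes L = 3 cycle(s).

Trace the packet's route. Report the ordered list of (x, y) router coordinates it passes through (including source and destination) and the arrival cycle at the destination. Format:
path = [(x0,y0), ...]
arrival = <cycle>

  0. router=(6,1) cycle=0 (inject)
  1. router=(7,1) cycle=3 dir=E
  2. router=(7,2) cycle=6 dir=N
  3. router=(7,3) cycle=9 dir=N
  4. router=(7,4) cycle=12 dir=N
  5. router=(7,5) cycle=15 dir=N

path = [(6,1), (7,1), (7,2), (7,3), (7,4), (7,5)]
arrival = 15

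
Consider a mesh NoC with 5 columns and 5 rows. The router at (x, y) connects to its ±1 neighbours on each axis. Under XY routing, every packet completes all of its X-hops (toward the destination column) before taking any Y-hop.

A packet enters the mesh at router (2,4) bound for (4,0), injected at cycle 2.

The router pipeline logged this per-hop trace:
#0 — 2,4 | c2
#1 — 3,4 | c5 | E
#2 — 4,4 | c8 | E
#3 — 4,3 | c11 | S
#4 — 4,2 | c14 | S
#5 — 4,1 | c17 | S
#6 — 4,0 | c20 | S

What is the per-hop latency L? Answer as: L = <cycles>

Δcyc across hop 0→1: 5 − 2 = 3.
That increment is L by definition: L = 3.

L = 3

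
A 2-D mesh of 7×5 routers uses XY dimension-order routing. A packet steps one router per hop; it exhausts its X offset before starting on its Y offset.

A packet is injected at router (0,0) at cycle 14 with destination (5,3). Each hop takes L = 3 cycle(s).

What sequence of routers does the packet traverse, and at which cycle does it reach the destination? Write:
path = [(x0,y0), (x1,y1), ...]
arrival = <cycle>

  0. router=(0,0) cycle=14 (inject)
  1. router=(1,0) cycle=17 dir=E
  2. router=(2,0) cycle=20 dir=E
  3. router=(3,0) cycle=23 dir=E
  4. router=(4,0) cycle=26 dir=E
  5. router=(5,0) cycle=29 dir=E
  6. router=(5,1) cycle=32 dir=N
  7. router=(5,2) cycle=35 dir=N
  8. router=(5,3) cycle=38 dir=N

path = [(0,0), (1,0), (2,0), (3,0), (4,0), (5,0), (5,1), (5,2), (5,3)]
arrival = 38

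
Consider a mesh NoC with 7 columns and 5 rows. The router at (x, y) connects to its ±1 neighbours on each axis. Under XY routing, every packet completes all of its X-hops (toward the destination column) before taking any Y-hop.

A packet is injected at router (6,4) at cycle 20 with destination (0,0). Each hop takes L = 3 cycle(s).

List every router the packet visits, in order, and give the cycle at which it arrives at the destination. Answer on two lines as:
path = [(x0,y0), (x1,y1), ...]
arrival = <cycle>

#0 — 6,4 | c20
#1 — 5,4 | c23 | W
#2 — 4,4 | c26 | W
#3 — 3,4 | c29 | W
#4 — 2,4 | c32 | W
#5 — 1,4 | c35 | W
#6 — 0,4 | c38 | W
#7 — 0,3 | c41 | S
#8 — 0,2 | c44 | S
#9 — 0,1 | c47 | S
#10 — 0,0 | c50 | S

path = [(6,4), (5,4), (4,4), (3,4), (2,4), (1,4), (0,4), (0,3), (0,2), (0,1), (0,0)]
arrival = 50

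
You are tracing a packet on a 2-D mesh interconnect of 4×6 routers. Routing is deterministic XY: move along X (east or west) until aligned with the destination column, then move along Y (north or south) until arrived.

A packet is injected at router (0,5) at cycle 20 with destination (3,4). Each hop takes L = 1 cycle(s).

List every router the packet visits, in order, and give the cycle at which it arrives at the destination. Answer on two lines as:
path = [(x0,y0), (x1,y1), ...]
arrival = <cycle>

path = [(0,5), (1,5), (2,5), (3,5), (3,4)]
arrival = 24

t=20: at (0,5)
t=21: at (1,5) after E
t=22: at (2,5) after E
t=23: at (3,5) after E
t=24: at (3,4) after S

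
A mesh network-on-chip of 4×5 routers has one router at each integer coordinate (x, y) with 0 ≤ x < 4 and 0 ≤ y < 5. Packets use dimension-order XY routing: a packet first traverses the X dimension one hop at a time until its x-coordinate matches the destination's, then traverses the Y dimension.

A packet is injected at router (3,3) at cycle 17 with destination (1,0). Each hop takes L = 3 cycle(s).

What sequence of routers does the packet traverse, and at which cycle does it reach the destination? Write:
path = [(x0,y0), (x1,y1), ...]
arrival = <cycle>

#0 — 3,3 | c17
#1 — 2,3 | c20 | W
#2 — 1,3 | c23 | W
#3 — 1,2 | c26 | S
#4 — 1,1 | c29 | S
#5 — 1,0 | c32 | S

path = [(3,3), (2,3), (1,3), (1,2), (1,1), (1,0)]
arrival = 32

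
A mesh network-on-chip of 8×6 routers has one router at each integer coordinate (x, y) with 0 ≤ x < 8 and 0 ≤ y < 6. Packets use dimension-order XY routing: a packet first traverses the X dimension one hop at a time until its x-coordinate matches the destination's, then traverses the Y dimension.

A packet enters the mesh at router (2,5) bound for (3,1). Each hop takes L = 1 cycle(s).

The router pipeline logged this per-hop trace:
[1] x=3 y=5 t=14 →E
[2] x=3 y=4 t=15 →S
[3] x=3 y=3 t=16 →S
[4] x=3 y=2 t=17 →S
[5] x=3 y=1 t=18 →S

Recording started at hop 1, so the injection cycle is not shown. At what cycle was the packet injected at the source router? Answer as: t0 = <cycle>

At hop 1 the cycle is 14; in general cyc_k = t0 + kL.
Therefore t0 = 14 − L = 13.

t0 = 13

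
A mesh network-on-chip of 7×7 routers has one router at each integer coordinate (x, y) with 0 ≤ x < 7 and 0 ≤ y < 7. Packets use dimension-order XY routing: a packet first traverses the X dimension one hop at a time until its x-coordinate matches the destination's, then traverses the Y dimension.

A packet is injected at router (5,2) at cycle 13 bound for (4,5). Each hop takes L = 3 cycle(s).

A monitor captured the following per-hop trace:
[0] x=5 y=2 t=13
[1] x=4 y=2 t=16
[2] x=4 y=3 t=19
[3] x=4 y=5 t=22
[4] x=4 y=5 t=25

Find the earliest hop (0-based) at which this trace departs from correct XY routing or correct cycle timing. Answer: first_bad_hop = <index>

first_bad_hop = 3

hop 1: step (-1,+0), +3 cyc — ok
hop 2: step (+0,+1), +3 cyc — ok
hop 3: step (+0,+2), +3 cyc — BAD: non-unit step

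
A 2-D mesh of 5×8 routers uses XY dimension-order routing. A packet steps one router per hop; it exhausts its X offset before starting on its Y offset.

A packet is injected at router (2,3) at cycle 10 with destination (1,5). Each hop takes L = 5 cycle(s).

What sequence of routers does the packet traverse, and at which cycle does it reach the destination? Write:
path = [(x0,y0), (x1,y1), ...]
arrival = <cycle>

path = [(2,3), (1,3), (1,4), (1,5)]
arrival = 25

hop 0: (2,3) @ cyc 10
hop 1: (1,3) @ cyc 15  [W]
hop 2: (1,4) @ cyc 20  [N]
hop 3: (1,5) @ cyc 25  [N]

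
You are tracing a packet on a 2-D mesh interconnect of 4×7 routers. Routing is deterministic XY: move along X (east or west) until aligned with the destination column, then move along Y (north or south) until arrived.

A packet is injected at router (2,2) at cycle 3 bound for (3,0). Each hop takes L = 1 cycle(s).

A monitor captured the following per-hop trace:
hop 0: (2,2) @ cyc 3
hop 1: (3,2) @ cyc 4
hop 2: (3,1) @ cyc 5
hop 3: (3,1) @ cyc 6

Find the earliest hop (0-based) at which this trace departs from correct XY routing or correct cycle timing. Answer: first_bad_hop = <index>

first_bad_hop = 3

[1] (+1,+0) / 1c ⇒ ok
[2] (+0,-1) / 1c ⇒ ok
[3] (+0,+0) / 1c ⇒ BAD: non-unit step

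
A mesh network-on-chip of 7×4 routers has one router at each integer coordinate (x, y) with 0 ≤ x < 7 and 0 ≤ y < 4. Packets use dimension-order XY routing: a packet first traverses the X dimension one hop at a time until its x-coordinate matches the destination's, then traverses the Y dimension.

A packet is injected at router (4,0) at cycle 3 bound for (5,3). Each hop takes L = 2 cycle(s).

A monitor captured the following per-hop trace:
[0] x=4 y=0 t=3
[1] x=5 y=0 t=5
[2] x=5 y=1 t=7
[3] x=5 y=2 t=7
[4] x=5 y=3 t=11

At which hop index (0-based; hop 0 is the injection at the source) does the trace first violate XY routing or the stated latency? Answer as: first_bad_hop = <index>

hop 1: step (+1,+0), +2 cyc — ok
hop 2: step (+0,+1), +2 cyc — ok
hop 3: step (+0,+1), +0 cyc — BAD: Δcyc=0≠L

first_bad_hop = 3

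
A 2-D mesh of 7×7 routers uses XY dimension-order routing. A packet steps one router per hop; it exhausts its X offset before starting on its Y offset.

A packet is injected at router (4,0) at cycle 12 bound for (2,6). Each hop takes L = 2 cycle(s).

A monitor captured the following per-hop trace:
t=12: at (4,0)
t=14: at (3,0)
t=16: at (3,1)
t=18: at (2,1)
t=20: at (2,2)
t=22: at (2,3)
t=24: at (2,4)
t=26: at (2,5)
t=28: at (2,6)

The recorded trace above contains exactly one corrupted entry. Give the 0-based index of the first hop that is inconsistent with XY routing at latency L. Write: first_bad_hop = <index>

first_bad_hop = 2

hop 1: step (-1,+0), +2 cyc — ok
hop 2: step (+0,+1), +2 cyc — BAD: Y-move but x=3≠2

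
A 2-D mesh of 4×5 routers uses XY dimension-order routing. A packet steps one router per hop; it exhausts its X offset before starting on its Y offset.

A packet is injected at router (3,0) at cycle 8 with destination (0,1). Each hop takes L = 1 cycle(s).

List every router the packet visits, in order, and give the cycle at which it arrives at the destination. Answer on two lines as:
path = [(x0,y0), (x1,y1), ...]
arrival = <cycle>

path = [(3,0), (2,0), (1,0), (0,0), (0,1)]
arrival = 12

#0 — 3,0 | c8
#1 — 2,0 | c9 | W
#2 — 1,0 | c10 | W
#3 — 0,0 | c11 | W
#4 — 0,1 | c12 | N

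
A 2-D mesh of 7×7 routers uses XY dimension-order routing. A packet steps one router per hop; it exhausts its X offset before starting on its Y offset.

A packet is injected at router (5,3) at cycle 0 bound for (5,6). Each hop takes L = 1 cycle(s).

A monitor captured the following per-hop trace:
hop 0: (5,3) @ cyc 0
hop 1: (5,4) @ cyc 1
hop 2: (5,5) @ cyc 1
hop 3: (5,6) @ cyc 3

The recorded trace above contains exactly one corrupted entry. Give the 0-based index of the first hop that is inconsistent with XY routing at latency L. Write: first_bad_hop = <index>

first_bad_hop = 2

[1] (+0,+1) / 1c ⇒ ok
[2] (+0,+1) / 0c ⇒ BAD: Δcyc=0≠L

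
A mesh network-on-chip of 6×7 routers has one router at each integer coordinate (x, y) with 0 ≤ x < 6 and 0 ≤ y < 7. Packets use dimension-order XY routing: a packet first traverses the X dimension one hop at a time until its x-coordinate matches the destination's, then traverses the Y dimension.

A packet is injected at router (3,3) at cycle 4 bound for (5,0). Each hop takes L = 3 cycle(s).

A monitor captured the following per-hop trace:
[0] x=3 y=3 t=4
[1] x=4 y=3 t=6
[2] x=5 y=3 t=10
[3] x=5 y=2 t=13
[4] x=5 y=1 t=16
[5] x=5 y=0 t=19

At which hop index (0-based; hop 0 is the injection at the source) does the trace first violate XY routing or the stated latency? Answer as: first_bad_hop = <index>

first_bad_hop = 1

[1] (+1,+0) / 2c ⇒ BAD: Δcyc=2≠L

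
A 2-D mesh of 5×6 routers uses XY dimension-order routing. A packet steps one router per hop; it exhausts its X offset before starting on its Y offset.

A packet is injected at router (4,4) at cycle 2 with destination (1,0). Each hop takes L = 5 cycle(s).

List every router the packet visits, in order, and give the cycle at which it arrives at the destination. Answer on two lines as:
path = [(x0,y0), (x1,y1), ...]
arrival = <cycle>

t=2: at (4,4)
t=7: at (3,4) after W
t=12: at (2,4) after W
t=17: at (1,4) after W
t=22: at (1,3) after S
t=27: at (1,2) after S
t=32: at (1,1) after S
t=37: at (1,0) after S

path = [(4,4), (3,4), (2,4), (1,4), (1,3), (1,2), (1,1), (1,0)]
arrival = 37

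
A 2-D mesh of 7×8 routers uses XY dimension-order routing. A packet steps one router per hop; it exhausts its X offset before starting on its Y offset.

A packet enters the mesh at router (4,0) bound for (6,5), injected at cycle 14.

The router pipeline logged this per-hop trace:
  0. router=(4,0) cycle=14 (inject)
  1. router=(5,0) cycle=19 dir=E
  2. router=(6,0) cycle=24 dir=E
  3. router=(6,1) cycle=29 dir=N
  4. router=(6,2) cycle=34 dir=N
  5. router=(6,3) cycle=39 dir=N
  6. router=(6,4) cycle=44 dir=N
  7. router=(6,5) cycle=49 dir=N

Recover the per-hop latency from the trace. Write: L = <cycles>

L = 5

From hop 0 (14) to hop 1 (19): +5 cycles.
One hop costs L cycles, so L = 5.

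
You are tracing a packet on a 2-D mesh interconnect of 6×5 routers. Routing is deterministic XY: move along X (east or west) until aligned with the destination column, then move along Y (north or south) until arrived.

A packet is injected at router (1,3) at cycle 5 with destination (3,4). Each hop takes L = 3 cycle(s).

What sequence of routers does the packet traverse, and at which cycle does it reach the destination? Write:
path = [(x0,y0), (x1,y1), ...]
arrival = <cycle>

path = [(1,3), (2,3), (3,3), (3,4)]
arrival = 14

[0] x=1 y=3 t=5
[1] x=2 y=3 t=8 →E
[2] x=3 y=3 t=11 →E
[3] x=3 y=4 t=14 →N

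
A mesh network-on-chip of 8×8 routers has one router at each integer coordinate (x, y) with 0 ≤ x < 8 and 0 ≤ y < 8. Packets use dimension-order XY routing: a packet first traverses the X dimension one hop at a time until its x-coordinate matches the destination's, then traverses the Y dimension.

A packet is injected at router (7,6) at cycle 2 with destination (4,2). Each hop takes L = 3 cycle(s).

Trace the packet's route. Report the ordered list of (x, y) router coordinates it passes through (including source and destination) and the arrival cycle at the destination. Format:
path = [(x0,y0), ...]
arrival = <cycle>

[0] x=7 y=6 t=2
[1] x=6 y=6 t=5 →W
[2] x=5 y=6 t=8 →W
[3] x=4 y=6 t=11 →W
[4] x=4 y=5 t=14 →S
[5] x=4 y=4 t=17 →S
[6] x=4 y=3 t=20 →S
[7] x=4 y=2 t=23 →S

path = [(7,6), (6,6), (5,6), (4,6), (4,5), (4,4), (4,3), (4,2)]
arrival = 23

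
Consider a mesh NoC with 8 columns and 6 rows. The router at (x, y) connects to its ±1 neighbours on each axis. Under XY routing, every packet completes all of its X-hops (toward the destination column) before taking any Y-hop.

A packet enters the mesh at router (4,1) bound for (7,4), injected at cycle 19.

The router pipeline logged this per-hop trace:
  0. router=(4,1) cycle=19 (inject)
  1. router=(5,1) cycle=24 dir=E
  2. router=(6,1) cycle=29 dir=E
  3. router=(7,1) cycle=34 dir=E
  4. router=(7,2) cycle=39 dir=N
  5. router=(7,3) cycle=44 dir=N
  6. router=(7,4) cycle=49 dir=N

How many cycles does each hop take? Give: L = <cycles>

Δcyc across hop 0→1: 24 − 19 = 5.
One hop costs L cycles, so L = 5.

L = 5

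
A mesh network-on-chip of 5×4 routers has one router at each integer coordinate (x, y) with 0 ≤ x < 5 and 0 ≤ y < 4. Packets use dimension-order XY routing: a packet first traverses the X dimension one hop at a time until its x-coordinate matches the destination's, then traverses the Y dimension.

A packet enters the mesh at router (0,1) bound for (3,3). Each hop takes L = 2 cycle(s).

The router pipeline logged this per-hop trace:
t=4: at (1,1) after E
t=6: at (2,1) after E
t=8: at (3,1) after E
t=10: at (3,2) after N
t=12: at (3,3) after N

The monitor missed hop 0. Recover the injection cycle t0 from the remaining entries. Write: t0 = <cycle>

t0 = 2

Hop 1 reached at cycle 4; hop k is at t0 + k·L.
t0 = cyc[1] − L = 4 − 2 = 2.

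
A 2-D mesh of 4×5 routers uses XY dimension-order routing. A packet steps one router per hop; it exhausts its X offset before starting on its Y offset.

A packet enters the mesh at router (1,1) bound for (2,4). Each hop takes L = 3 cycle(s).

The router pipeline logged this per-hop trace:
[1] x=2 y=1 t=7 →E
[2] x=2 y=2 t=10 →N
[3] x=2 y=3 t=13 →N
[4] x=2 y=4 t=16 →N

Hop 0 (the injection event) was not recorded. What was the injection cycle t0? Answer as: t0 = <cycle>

Hop 1 reached at cycle 7; hop k is at t0 + k·L.
So t0 = 7 − 1·3 = 4.

t0 = 4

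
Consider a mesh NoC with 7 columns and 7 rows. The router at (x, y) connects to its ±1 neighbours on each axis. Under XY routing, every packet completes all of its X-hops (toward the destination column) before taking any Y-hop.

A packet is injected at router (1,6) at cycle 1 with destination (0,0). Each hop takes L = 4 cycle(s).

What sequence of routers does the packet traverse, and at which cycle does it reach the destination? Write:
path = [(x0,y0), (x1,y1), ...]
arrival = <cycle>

path = [(1,6), (0,6), (0,5), (0,4), (0,3), (0,2), (0,1), (0,0)]
arrival = 29

#0 — 1,6 | c1
#1 — 0,6 | c5 | W
#2 — 0,5 | c9 | S
#3 — 0,4 | c13 | S
#4 — 0,3 | c17 | S
#5 — 0,2 | c21 | S
#6 — 0,1 | c25 | S
#7 — 0,0 | c29 | S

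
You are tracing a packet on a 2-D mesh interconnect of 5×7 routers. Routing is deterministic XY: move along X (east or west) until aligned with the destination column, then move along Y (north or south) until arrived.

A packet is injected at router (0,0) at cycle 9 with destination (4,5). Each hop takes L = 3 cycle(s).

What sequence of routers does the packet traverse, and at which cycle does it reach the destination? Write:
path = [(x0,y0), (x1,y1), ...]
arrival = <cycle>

#0 — 0,0 | c9
#1 — 1,0 | c12 | E
#2 — 2,0 | c15 | E
#3 — 3,0 | c18 | E
#4 — 4,0 | c21 | E
#5 — 4,1 | c24 | N
#6 — 4,2 | c27 | N
#7 — 4,3 | c30 | N
#8 — 4,4 | c33 | N
#9 — 4,5 | c36 | N

path = [(0,0), (1,0), (2,0), (3,0), (4,0), (4,1), (4,2), (4,3), (4,4), (4,5)]
arrival = 36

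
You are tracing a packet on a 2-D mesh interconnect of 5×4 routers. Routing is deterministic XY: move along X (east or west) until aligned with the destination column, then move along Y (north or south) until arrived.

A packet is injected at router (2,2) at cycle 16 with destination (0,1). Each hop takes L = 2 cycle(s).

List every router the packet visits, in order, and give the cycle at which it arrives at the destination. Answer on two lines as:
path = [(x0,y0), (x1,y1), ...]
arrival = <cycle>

t=16: at (2,2)
t=18: at (1,2) after W
t=20: at (0,2) after W
t=22: at (0,1) after S

path = [(2,2), (1,2), (0,2), (0,1)]
arrival = 22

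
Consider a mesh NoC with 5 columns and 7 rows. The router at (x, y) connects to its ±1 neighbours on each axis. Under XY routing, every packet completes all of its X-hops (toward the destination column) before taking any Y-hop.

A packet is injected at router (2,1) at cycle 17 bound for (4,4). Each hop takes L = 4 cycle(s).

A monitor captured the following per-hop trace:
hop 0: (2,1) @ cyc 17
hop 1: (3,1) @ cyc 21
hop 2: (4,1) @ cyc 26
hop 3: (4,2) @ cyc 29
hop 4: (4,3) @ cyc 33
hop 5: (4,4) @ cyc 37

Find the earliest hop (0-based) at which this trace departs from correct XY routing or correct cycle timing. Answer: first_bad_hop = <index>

first_bad_hop = 2

[1] (+1,+0) / 4c ⇒ ok
[2] (+1,+0) / 5c ⇒ BAD: Δcyc=5≠L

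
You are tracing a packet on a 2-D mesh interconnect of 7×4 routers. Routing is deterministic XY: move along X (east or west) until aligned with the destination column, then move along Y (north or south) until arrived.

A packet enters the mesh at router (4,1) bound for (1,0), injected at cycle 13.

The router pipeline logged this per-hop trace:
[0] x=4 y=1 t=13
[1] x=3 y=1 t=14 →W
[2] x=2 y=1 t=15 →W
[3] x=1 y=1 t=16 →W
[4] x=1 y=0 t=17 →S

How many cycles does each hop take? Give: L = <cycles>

L = 1

Δcyc across hop 0→1: 14 − 13 = 1.
Per-hop latency L = Δcyc = 1.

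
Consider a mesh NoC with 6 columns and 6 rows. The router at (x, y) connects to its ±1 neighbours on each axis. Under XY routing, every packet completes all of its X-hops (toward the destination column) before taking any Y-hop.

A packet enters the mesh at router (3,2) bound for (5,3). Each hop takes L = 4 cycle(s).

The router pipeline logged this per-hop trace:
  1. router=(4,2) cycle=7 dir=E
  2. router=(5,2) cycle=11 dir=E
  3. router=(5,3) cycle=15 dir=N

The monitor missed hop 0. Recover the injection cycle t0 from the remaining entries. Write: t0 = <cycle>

t0 = 3

Hop 1 reached at cycle 7; hop k is at t0 + k·L.
Therefore t0 = 7 − L = 3.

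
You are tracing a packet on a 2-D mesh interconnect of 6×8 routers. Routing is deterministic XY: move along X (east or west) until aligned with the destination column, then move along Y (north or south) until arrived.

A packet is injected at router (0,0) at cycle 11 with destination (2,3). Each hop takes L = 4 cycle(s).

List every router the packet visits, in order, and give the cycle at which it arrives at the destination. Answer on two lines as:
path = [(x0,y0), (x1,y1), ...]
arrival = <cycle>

path = [(0,0), (1,0), (2,0), (2,1), (2,2), (2,3)]
arrival = 31

  0. router=(0,0) cycle=11 (inject)
  1. router=(1,0) cycle=15 dir=E
  2. router=(2,0) cycle=19 dir=E
  3. router=(2,1) cycle=23 dir=N
  4. router=(2,2) cycle=27 dir=N
  5. router=(2,3) cycle=31 dir=N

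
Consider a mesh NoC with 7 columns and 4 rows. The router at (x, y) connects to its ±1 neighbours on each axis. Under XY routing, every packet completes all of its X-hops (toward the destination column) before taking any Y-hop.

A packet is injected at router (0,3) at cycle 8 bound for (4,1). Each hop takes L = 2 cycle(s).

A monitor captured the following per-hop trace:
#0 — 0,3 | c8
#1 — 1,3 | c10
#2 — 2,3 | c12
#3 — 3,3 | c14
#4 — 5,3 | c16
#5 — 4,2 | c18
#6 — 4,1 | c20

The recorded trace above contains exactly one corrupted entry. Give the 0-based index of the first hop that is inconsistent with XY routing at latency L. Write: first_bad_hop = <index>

first_bad_hop = 4

[1] (+1,+0) / 2c ⇒ ok
[2] (+1,+0) / 2c ⇒ ok
[3] (+1,+0) / 2c ⇒ ok
[4] (+2,+0) / 2c ⇒ BAD: non-unit step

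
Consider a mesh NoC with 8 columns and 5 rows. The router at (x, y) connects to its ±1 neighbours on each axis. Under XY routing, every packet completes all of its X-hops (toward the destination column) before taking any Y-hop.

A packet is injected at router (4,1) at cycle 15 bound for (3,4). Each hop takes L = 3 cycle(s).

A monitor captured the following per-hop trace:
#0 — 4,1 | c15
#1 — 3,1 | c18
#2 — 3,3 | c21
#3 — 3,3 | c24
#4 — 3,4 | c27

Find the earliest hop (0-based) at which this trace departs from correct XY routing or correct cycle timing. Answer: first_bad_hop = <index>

hop 1: step (-1,+0), +3 cyc — ok
hop 2: step (+0,+2), +3 cyc — BAD: non-unit step

first_bad_hop = 2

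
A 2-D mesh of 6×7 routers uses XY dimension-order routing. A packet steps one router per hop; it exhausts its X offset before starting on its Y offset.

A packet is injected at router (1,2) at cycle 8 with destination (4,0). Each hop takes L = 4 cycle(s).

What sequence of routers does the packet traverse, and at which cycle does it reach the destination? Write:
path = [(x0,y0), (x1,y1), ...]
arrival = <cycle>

  0. router=(1,2) cycle=8 (inject)
  1. router=(2,2) cycle=12 dir=E
  2. router=(3,2) cycle=16 dir=E
  3. router=(4,2) cycle=20 dir=E
  4. router=(4,1) cycle=24 dir=S
  5. router=(4,0) cycle=28 dir=S

path = [(1,2), (2,2), (3,2), (4,2), (4,1), (4,0)]
arrival = 28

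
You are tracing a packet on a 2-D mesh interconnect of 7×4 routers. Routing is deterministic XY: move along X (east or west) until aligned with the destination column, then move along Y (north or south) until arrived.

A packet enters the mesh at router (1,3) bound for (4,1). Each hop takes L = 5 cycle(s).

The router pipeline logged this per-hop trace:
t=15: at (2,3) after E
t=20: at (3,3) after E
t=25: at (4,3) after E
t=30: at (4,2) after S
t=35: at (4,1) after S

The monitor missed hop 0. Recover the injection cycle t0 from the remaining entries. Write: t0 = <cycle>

Hop 1 reached at cycle 15; hop k is at t0 + k·L.
So t0 = 15 − 1·5 = 10.

t0 = 10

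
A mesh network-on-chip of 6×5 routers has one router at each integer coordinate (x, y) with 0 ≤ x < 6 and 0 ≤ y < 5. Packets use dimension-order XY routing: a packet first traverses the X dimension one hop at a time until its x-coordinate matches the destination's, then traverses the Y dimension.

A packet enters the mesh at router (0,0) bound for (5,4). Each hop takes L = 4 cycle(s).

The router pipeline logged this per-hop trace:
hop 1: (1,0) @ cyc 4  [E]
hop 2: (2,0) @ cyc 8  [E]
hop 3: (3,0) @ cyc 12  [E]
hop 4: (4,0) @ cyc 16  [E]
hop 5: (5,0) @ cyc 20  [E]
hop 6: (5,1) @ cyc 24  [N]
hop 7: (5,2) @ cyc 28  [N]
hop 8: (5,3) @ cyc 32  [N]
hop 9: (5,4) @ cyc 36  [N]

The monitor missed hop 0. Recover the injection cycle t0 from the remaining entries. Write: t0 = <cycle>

t0 = 0

At hop 1 the cycle is 4; in general cyc_k = t0 + kL.
So t0 = 4 − 1·4 = 0.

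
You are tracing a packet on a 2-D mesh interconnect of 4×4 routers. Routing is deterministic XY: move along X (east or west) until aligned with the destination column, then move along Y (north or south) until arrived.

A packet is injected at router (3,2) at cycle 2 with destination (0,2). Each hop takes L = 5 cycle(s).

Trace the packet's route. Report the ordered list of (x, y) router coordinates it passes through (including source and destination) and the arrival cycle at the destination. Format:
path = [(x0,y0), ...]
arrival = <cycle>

t=2: at (3,2)
t=7: at (2,2) after W
t=12: at (1,2) after W
t=17: at (0,2) after W

path = [(3,2), (2,2), (1,2), (0,2)]
arrival = 17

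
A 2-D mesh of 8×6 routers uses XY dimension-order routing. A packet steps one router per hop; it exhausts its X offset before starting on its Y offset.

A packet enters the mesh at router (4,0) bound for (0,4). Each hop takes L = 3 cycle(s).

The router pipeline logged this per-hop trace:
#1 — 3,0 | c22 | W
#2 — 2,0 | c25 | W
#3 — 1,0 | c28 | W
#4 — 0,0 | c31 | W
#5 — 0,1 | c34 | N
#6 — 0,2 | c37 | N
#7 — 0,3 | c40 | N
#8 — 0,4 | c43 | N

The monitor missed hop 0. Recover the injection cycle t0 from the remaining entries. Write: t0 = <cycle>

The first recorded entry is hop 1 at cycle 22.
So t0 = 22 − 1·3 = 19.

t0 = 19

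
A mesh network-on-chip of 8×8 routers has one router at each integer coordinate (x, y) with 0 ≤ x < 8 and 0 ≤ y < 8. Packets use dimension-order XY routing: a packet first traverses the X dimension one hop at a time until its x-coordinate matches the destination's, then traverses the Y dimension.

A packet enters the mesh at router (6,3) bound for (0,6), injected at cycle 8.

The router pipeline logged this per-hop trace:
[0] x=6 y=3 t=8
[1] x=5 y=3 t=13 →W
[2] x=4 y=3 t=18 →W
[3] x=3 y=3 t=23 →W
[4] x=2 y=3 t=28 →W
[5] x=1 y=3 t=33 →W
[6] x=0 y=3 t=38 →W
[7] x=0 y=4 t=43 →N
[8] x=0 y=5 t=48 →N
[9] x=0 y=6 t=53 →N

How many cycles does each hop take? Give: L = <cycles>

L = 5

cyc[1] − cyc[0] = 13 − 8 = 5.
That increment is L by definition: L = 5.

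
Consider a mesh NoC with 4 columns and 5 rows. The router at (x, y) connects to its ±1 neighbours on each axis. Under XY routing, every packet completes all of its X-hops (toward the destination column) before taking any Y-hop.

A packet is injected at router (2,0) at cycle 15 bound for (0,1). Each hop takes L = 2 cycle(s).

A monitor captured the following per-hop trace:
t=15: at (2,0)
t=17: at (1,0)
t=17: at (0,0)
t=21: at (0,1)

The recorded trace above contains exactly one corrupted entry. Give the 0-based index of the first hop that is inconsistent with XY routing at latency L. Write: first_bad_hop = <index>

  1: Δx=-1 Δy=+0 Δt=2 [ok]
  2: Δx=-1 Δy=+0 Δt=0 [BAD: Δcyc=0≠L]

first_bad_hop = 2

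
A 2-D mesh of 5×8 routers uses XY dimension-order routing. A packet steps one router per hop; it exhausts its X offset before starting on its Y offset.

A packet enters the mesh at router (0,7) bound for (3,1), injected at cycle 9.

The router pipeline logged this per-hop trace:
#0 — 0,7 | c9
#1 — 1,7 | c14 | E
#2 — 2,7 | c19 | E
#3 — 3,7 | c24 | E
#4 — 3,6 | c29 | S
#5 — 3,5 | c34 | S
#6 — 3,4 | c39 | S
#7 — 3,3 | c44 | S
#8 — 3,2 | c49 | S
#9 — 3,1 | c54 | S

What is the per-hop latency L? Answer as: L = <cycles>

Between hops 0 and 1 the cycle counter advances 14 − 9 = 5.
Each hop adds L, hence L = 5.

L = 5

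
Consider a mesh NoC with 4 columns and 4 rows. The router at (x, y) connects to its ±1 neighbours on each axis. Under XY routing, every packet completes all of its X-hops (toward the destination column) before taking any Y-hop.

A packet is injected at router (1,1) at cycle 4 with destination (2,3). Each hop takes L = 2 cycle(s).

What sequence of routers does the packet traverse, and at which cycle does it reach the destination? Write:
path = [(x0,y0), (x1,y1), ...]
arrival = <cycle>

t=4: at (1,1)
t=6: at (2,1) after E
t=8: at (2,2) after N
t=10: at (2,3) after N

path = [(1,1), (2,1), (2,2), (2,3)]
arrival = 10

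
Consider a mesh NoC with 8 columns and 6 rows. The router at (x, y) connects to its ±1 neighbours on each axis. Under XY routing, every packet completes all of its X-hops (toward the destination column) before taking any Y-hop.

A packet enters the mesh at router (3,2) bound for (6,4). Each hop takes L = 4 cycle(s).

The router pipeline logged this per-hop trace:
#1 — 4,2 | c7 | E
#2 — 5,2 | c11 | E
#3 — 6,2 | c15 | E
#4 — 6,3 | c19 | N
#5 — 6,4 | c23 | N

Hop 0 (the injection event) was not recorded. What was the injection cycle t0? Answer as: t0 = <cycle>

cyc[1] = 7 and cyc[k] = t0 + k·L for every k.
Therefore t0 = 7 − L = 3.

t0 = 3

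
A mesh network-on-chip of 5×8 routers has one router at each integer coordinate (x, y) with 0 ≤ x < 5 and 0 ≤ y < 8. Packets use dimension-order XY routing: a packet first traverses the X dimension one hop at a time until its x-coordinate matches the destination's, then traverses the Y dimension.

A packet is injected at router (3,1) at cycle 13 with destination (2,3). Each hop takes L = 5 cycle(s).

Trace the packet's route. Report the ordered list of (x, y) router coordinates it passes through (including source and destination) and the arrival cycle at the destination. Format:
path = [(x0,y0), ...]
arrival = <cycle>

path = [(3,1), (2,1), (2,2), (2,3)]
arrival = 28

t=13: at (3,1)
t=18: at (2,1) after W
t=23: at (2,2) after N
t=28: at (2,3) after N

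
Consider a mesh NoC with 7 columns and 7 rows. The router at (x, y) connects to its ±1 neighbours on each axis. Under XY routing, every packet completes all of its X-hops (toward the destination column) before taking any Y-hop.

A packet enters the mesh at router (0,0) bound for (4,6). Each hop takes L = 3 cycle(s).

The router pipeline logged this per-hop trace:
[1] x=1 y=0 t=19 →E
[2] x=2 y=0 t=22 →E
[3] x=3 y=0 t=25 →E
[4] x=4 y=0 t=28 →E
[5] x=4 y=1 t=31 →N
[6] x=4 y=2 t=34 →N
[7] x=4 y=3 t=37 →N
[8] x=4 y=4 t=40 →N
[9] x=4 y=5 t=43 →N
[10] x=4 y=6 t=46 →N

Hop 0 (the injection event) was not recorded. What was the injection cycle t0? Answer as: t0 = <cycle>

cyc[1] = 19 and cyc[k] = t0 + k·L for every k.
Therefore t0 = 19 − L = 16.

t0 = 16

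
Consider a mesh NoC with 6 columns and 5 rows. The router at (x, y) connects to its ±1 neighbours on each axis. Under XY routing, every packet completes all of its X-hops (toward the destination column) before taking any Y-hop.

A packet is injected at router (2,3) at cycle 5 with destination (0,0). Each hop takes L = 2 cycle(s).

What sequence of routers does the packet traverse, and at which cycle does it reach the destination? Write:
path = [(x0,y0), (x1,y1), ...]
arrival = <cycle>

path = [(2,3), (1,3), (0,3), (0,2), (0,1), (0,0)]
arrival = 15

#0 — 2,3 | c5
#1 — 1,3 | c7 | W
#2 — 0,3 | c9 | W
#3 — 0,2 | c11 | S
#4 — 0,1 | c13 | S
#5 — 0,0 | c15 | S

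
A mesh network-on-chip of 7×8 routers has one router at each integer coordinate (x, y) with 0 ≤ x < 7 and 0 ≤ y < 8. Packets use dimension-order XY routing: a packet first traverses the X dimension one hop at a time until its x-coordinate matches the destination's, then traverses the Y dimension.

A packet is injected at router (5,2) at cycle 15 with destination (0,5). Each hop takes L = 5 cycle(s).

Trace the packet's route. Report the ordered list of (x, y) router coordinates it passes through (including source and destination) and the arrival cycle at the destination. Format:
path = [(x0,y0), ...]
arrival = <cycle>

path = [(5,2), (4,2), (3,2), (2,2), (1,2), (0,2), (0,3), (0,4), (0,5)]
arrival = 55

src (5,2)  cyc=15
W→(4,2)  cyc=20
W→(3,2)  cyc=25
W→(2,2)  cyc=30
W→(1,2)  cyc=35
W→(0,2)  cyc=40
N→(0,3)  cyc=45
N→(0,4)  cyc=50
N→(0,5)  cyc=55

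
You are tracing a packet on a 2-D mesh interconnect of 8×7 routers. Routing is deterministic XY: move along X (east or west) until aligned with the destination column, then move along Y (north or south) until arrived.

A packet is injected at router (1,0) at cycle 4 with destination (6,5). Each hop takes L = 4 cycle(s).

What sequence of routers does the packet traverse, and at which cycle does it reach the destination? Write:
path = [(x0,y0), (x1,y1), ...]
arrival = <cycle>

path = [(1,0), (2,0), (3,0), (4,0), (5,0), (6,0), (6,1), (6,2), (6,3), (6,4), (6,5)]
arrival = 44

src (1,0)  cyc=4
E→(2,0)  cyc=8
E→(3,0)  cyc=12
E→(4,0)  cyc=16
E→(5,0)  cyc=20
E→(6,0)  cyc=24
N→(6,1)  cyc=28
N→(6,2)  cyc=32
N→(6,3)  cyc=36
N→(6,4)  cyc=40
N→(6,5)  cyc=44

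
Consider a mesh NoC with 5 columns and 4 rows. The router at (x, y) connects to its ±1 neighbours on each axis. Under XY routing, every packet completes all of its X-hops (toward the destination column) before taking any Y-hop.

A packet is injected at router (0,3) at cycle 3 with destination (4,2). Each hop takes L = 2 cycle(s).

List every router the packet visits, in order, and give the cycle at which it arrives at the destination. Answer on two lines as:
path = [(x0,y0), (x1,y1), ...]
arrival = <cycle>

t=3: at (0,3)
t=5: at (1,3) after E
t=7: at (2,3) after E
t=9: at (3,3) after E
t=11: at (4,3) after E
t=13: at (4,2) after S

path = [(0,3), (1,3), (2,3), (3,3), (4,3), (4,2)]
arrival = 13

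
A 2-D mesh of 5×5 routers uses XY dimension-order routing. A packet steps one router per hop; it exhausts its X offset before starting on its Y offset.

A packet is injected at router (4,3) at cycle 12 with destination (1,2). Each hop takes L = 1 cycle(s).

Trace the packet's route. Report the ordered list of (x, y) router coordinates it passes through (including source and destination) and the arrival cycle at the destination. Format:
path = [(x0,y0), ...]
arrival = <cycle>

path = [(4,3), (3,3), (2,3), (1,3), (1,2)]
arrival = 16

  0. router=(4,3) cycle=12 (inject)
  1. router=(3,3) cycle=13 dir=W
  2. router=(2,3) cycle=14 dir=W
  3. router=(1,3) cycle=15 dir=W
  4. router=(1,2) cycle=16 dir=S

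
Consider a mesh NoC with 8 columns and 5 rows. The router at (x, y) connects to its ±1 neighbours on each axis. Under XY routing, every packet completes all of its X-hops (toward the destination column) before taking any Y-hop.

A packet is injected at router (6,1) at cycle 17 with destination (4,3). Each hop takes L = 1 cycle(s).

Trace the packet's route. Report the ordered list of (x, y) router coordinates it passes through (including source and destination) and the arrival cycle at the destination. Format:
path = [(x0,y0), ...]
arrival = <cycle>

src (6,1)  cyc=17
W→(5,1)  cyc=18
W→(4,1)  cyc=19
N→(4,2)  cyc=20
N→(4,3)  cyc=21

path = [(6,1), (5,1), (4,1), (4,2), (4,3)]
arrival = 21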